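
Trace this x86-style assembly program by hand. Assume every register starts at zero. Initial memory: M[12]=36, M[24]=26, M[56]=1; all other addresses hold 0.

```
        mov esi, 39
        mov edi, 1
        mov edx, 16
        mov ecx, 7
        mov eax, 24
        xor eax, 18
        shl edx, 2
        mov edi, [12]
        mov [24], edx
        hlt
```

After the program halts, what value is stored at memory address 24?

64

mov esi, 39 → esi=39
mov edi, 1 → edi=1
mov edx, 16 → edx=16
mov ecx, 7 → ecx=7
mov eax, 24 → eax=24
xor eax, 18 → eax=24^18=10
shl edx, 2 → edx=16<<2=64
mov edi, [12] → edi=M[12]=36
mov [24], edx → M[24]=64
halt.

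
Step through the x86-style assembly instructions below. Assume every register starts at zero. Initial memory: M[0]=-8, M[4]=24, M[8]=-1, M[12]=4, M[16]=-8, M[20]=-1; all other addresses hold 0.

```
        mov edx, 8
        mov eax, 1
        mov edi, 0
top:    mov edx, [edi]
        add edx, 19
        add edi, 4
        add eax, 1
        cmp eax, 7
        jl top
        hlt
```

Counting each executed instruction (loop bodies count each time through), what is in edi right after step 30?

20

mov edx, 8 → edx=8
mov eax, 1 → eax=1
mov edi, 0 → edi=0
mov edx, [edi] → edx=M[0]=-8
add edx, 19 → edx=(-8)+19=11
add edi, 4 → edi=0+4=4
add eax, 1 → eax=1+1=2
cmp eax, 7  (cmp 2,7)
jl top: taken
mov edx, [edi] → edx=M[4]=24
add edx, 19 → edx=24+19=43
add edi, 4 → edi=4+4=8
add eax, 1 → eax=2+1=3
cmp eax, 7  (cmp 3,7)
jl top: taken
mov edx, [edi] → edx=M[8]=-1
add edx, 19 → edx=(-1)+19=18
add edi, 4 → edi=8+4=12
add eax, 1 → eax=3+1=4
cmp eax, 7  (cmp 4,7)
jl top: taken
mov edx, [edi] → edx=M[12]=4
add edx, 19 → edx=4+19=23
add edi, 4 → edi=12+4=16
add eax, 1 → eax=4+1=5
cmp eax, 7  (cmp 5,7)
jl top: taken
mov edx, [edi] → edx=M[16]=-8
add edx, 19 → edx=(-8)+19=11
add edi, 4 → edi=16+4=20
After step 30: edi = 20.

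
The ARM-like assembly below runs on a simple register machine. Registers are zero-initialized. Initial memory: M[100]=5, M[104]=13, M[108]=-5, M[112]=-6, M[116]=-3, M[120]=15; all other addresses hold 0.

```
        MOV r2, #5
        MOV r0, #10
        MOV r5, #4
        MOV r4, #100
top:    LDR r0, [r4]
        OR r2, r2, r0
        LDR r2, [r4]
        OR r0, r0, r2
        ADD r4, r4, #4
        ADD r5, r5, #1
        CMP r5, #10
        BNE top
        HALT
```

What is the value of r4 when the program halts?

after MOV r2, #5: r2=5
after MOV r0, #10: r0=10
after MOV r5, #4: r5=4
after MOV r4, #100: r4=100
after LDR r0, [r4]: r0=M[100]=5
after OR r2, r2, r0: r2=5|5=5
after LDR r2, [r4]: r2=M[100]=5
after OR r0, r0, r2: r0=5|5=5
after ADD r4, r4, #4: r4=100+4=104
after ADD r5, r5, #1: r5=4+1=5
CMP r5, #10  (cmp 5,10)
BNE top: taken
after LDR r0, [r4]: r0=M[104]=13
after OR r2, r2, r0: r2=5|13=13
after LDR r2, [r4]: r2=M[104]=13
after OR r0, r0, r2: r0=13|13=13
after ADD r4, r4, #4: r4=104+4=108
after ADD r5, r5, #1: r5=5+1=6
CMP r5, #10  (cmp 6,10)
BNE top: taken
after LDR r0, [r4]: r0=M[108]=-5
after OR r2, r2, r0: r2=13|(-5)=-1
after LDR r2, [r4]: r2=M[108]=-5
after OR r0, r0, r2: r0=(-5)|(-5)=-5
after ADD r4, r4, #4: r4=108+4=112
after ADD r5, r5, #1: r5=6+1=7
CMP r5, #10  (cmp 7,10)
BNE top: taken
after LDR r0, [r4]: r0=M[112]=-6
after OR r2, r2, r0: r2=(-5)|(-6)=-5
after LDR r2, [r4]: r2=M[112]=-6
after OR r0, r0, r2: r0=(-6)|(-6)=-6
after ADD r4, r4, #4: r4=112+4=116
after ADD r5, r5, #1: r5=7+1=8
CMP r5, #10  (cmp 8,10)
BNE top: taken
after LDR r0, [r4]: r0=M[116]=-3
after OR r2, r2, r0: r2=(-6)|(-3)=-1
after LDR r2, [r4]: r2=M[116]=-3
after OR r0, r0, r2: r0=(-3)|(-3)=-3
after ADD r4, r4, #4: r4=116+4=120
after ADD r5, r5, #1: r5=8+1=9
CMP r5, #10  (cmp 9,10)
BNE top: taken
after LDR r0, [r4]: r0=M[120]=15
after OR r2, r2, r0: r2=(-3)|15=-1
after LDR r2, [r4]: r2=M[120]=15
after OR r0, r0, r2: r0=15|15=15
after ADD r4, r4, #4: r4=120+4=124
after ADD r5, r5, #1: r5=9+1=10
CMP r5, #10  (cmp 10,10)
BNE top: not taken
halt.

124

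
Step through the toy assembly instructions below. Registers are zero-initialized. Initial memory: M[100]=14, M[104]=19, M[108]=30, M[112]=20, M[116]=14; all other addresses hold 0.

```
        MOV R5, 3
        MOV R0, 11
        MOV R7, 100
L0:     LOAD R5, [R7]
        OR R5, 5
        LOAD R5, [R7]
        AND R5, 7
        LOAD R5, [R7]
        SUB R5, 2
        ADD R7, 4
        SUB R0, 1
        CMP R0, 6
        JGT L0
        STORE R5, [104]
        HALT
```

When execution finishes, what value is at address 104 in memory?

MOV R5, 3 → R5=3
MOV R0, 11 → R0=11
MOV R7, 100 → R7=100
LOAD R5, [R7] → R5=M[100]=14
OR R5, 5 → R5=14|5=15
LOAD R5, [R7] → R5=M[100]=14
AND R5, 7 → R5=14&7=6
LOAD R5, [R7] → R5=M[100]=14
SUB R5, 2 → R5=14-2=12
ADD R7, 4 → R7=100+4=104
SUB R0, 1 → R0=11-1=10
CMP R0, 6  (cmp 10,6)
JGT L0: taken
LOAD R5, [R7] → R5=M[104]=19
OR R5, 5 → R5=19|5=23
LOAD R5, [R7] → R5=M[104]=19
AND R5, 7 → R5=19&7=3
LOAD R5, [R7] → R5=M[104]=19
SUB R5, 2 → R5=19-2=17
ADD R7, 4 → R7=104+4=108
SUB R0, 1 → R0=10-1=9
CMP R0, 6  (cmp 9,6)
JGT L0: taken
LOAD R5, [R7] → R5=M[108]=30
OR R5, 5 → R5=30|5=31
LOAD R5, [R7] → R5=M[108]=30
AND R5, 7 → R5=30&7=6
LOAD R5, [R7] → R5=M[108]=30
SUB R5, 2 → R5=30-2=28
ADD R7, 4 → R7=108+4=112
SUB R0, 1 → R0=9-1=8
CMP R0, 6  (cmp 8,6)
JGT L0: taken
LOAD R5, [R7] → R5=M[112]=20
OR R5, 5 → R5=20|5=21
LOAD R5, [R7] → R5=M[112]=20
AND R5, 7 → R5=20&7=4
LOAD R5, [R7] → R5=M[112]=20
SUB R5, 2 → R5=20-2=18
ADD R7, 4 → R7=112+4=116
SUB R0, 1 → R0=8-1=7
CMP R0, 6  (cmp 7,6)
JGT L0: taken
LOAD R5, [R7] → R5=M[116]=14
OR R5, 5 → R5=14|5=15
LOAD R5, [R7] → R5=M[116]=14
AND R5, 7 → R5=14&7=6
LOAD R5, [R7] → R5=M[116]=14
SUB R5, 2 → R5=14-2=12
ADD R7, 4 → R7=116+4=120
SUB R0, 1 → R0=7-1=6
CMP R0, 6  (cmp 6,6)
JGT L0: not taken
STORE R5, [104] → M[104]=12
halt.

12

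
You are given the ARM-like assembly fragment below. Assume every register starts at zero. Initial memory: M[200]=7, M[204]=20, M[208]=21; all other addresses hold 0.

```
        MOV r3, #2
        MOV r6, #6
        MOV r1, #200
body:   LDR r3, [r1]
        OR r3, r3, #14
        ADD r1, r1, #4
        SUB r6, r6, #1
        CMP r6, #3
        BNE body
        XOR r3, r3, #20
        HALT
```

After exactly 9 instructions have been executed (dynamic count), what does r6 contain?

5

after MOV r3, #2: r3=2
after MOV r6, #6: r6=6
after MOV r1, #200: r1=200
after LDR r3, [r1]: r3=M[200]=7
after OR r3, r3, #14: r3=7|14=15
after ADD r1, r1, #4: r1=200+4=204
after SUB r6, r6, #1: r6=6-1=5
CMP r6, #3  (cmp 5,3)
BNE body: taken
After step 9: r6 = 5.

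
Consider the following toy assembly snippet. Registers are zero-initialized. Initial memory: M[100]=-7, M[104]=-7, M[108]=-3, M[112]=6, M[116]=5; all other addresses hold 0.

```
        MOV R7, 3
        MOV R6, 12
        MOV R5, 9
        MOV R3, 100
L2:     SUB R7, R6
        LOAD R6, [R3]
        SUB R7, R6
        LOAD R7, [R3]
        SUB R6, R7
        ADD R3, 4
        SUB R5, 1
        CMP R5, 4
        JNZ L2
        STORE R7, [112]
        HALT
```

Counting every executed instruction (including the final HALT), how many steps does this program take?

51

after MOV R7, 3: R7=3
after MOV R6, 12: R6=12
after MOV R5, 9: R5=9
after MOV R3, 100: R3=100
after SUB R7, R6: R7=3-12=-9
after LOAD R6, [R3]: R6=M[100]=-7
after SUB R7, R6: R7=(-9)-(-7)=-2
after LOAD R7, [R3]: R7=M[100]=-7
after SUB R6, R7: R6=(-7)-(-7)=0
after ADD R3, 4: R3=100+4=104
after SUB R5, 1: R5=9-1=8
CMP R5, 4  (cmp 8,4)
JNZ L2: taken
after SUB R7, R6: R7=(-7)-0=-7
after LOAD R6, [R3]: R6=M[104]=-7
after SUB R7, R6: R7=(-7)-(-7)=0
after LOAD R7, [R3]: R7=M[104]=-7
after SUB R6, R7: R6=(-7)-(-7)=0
after ADD R3, 4: R3=104+4=108
after SUB R5, 1: R5=8-1=7
CMP R5, 4  (cmp 7,4)
JNZ L2: taken
after SUB R7, R6: R7=(-7)-0=-7
after LOAD R6, [R3]: R6=M[108]=-3
after SUB R7, R6: R7=(-7)-(-3)=-4
after LOAD R7, [R3]: R7=M[108]=-3
after SUB R6, R7: R6=(-3)-(-3)=0
after ADD R3, 4: R3=108+4=112
after SUB R5, 1: R5=7-1=6
CMP R5, 4  (cmp 6,4)
JNZ L2: taken
after SUB R7, R6: R7=(-3)-0=-3
after LOAD R6, [R3]: R6=M[112]=6
after SUB R7, R6: R7=(-3)-6=-9
after LOAD R7, [R3]: R7=M[112]=6
after SUB R6, R7: R6=6-6=0
after ADD R3, 4: R3=112+4=116
after SUB R5, 1: R5=6-1=5
CMP R5, 4  (cmp 5,4)
JNZ L2: taken
after SUB R7, R6: R7=6-0=6
after LOAD R6, [R3]: R6=M[116]=5
after SUB R7, R6: R7=6-5=1
after LOAD R7, [R3]: R7=M[116]=5
after SUB R6, R7: R6=5-5=0
after ADD R3, 4: R3=116+4=120
after SUB R5, 1: R5=5-1=4
CMP R5, 4  (cmp 4,4)
JNZ L2: not taken
STORE R7, [112] → M[112]=5
halt.
Total executed instructions: 51.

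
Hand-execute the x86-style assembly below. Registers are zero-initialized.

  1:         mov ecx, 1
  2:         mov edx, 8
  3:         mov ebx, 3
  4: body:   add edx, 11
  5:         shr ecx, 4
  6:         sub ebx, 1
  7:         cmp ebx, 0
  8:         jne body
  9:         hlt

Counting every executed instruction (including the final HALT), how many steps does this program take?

19

ecx=1
edx=8
ebx=3
edx=8+11=19
ecx=1>>4=0
ebx=3-1=2
cmp ebx, 0  (cmp 2,0)
jne body: taken
edx=19+11=30
ecx=0>>4=0
ebx=2-1=1
cmp ebx, 0  (cmp 1,0)
jne body: taken
edx=30+11=41
ecx=0>>4=0
ebx=1-1=0
cmp ebx, 0  (cmp 0,0)
jne body: not taken
halt.
Total executed instructions: 19.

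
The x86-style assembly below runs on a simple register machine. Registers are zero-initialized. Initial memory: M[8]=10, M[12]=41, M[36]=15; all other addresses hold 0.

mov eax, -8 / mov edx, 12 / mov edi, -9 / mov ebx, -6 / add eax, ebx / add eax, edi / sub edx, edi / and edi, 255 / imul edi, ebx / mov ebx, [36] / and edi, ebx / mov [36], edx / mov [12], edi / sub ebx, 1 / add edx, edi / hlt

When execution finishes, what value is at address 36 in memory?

eax=-8
edx=12
edi=-9
ebx=-6
eax=(-8)+(-6)=-14
eax=(-14)+(-9)=-23
edx=12-(-9)=21
edi=(-9)&255=247
edi=247*(-6)=-1482
ebx=M[36]=15
edi=(-1482)&15=6
mov [36], edx → M[36]=21
mov [12], edi → M[12]=6
ebx=15-1=14
edx=21+6=27
halt.

21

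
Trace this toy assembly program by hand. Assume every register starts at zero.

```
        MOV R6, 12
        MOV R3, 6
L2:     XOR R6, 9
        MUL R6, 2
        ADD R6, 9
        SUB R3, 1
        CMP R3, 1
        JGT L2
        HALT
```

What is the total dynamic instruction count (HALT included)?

33

R6=12
R3=6
R6=12^9=5
R6=5*2=10
R6=10+9=19
R3=6-1=5
CMP R3, 1  (cmp 5,1)
JGT L2: taken
R6=19^9=26
R6=26*2=52
R6=52+9=61
R3=5-1=4
CMP R3, 1  (cmp 4,1)
JGT L2: taken
R6=61^9=52
R6=52*2=104
R6=104+9=113
R3=4-1=3
CMP R3, 1  (cmp 3,1)
JGT L2: taken
R6=113^9=120
R6=120*2=240
R6=240+9=249
R3=3-1=2
CMP R3, 1  (cmp 2,1)
JGT L2: taken
R6=249^9=240
R6=240*2=480
R6=480+9=489
R3=2-1=1
CMP R3, 1  (cmp 1,1)
JGT L2: not taken
halt.
Total executed instructions: 33.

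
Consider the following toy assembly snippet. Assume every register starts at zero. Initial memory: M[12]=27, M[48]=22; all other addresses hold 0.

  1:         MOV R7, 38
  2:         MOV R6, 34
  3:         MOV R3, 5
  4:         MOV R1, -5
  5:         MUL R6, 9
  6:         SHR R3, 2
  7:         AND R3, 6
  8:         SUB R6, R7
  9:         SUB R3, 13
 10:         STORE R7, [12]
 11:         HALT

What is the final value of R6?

268

after MOV R7, 38: R7=38
after MOV R6, 34: R6=34
after MOV R3, 5: R3=5
after MOV R1, -5: R1=-5
after MUL R6, 9: R6=34*9=306
after SHR R3, 2: R3=5>>2=1
after AND R3, 6: R3=1&6=0
after SUB R6, R7: R6=306-38=268
after SUB R3, 13: R3=0-13=-13
STORE R7, [12] → M[12]=38
halt.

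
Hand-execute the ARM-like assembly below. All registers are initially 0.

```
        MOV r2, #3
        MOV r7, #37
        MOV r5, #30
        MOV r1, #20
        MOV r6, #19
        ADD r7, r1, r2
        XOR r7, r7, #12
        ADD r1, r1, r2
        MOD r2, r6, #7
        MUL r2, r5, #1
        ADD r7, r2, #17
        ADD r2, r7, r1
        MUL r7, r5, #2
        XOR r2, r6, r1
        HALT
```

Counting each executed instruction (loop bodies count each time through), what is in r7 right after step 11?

r2=3
r7=37
r5=30
r1=20
r6=19
r7=20+3=23
r7=23^12=27
r1=20+3=23
r2=19%7=5
r2=30*1=30
r7=30+17=47
After step 11: r7 = 47.

47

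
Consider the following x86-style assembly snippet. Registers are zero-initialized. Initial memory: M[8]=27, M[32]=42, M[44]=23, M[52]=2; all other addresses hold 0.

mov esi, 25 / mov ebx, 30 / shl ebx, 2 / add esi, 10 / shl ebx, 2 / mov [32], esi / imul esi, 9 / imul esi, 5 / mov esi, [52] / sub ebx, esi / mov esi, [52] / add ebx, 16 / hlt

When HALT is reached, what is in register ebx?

494

after mov esi, 25: esi=25
after mov ebx, 30: ebx=30
after shl ebx, 2: ebx=30<<2=120
after add esi, 10: esi=25+10=35
after shl ebx, 2: ebx=120<<2=480
mov [32], esi → M[32]=35
after imul esi, 9: esi=35*9=315
after imul esi, 5: esi=315*5=1575
after mov esi, [52]: esi=M[52]=2
after sub ebx, esi: ebx=480-2=478
after mov esi, [52]: esi=M[52]=2
after add ebx, 16: ebx=478+16=494
halt.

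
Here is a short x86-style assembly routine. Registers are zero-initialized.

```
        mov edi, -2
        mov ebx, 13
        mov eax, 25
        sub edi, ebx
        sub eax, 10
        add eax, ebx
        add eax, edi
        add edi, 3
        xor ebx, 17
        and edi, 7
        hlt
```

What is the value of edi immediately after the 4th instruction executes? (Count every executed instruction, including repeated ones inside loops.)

-15

after mov edi, -2: edi=-2
after mov ebx, 13: ebx=13
after mov eax, 25: eax=25
after sub edi, ebx: edi=(-2)-13=-15
After step 4: edi = -15.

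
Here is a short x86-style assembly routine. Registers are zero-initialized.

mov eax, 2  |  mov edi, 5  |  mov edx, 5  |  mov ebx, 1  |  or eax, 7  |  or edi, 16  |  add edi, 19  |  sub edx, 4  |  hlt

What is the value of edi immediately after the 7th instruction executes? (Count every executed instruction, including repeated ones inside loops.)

40

after mov eax, 2: eax=2
after mov edi, 5: edi=5
after mov edx, 5: edx=5
after mov ebx, 1: ebx=1
after or eax, 7: eax=2|7=7
after or edi, 16: edi=5|16=21
after add edi, 19: edi=21+19=40
After step 7: edi = 40.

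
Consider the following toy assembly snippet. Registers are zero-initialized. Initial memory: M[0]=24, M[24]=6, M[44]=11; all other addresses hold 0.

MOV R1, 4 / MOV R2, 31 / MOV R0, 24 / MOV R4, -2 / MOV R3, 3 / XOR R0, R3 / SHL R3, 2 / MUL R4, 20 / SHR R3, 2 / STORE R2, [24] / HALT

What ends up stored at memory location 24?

MOV R1, 4 → R1=4
MOV R2, 31 → R2=31
MOV R0, 24 → R0=24
MOV R4, -2 → R4=-2
MOV R3, 3 → R3=3
XOR R0, R3 → R0=24^3=27
SHL R3, 2 → R3=3<<2=12
MUL R4, 20 → R4=(-2)*20=-40
SHR R3, 2 → R3=12>>2=3
STORE R2, [24] → M[24]=31
halt.

31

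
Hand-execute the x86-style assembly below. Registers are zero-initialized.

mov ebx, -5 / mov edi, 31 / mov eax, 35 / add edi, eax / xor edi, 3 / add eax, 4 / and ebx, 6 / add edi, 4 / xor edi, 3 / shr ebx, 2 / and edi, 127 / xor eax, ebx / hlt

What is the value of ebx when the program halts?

mov ebx, -5 → ebx=-5
mov edi, 31 → edi=31
mov eax, 35 → eax=35
add edi, eax → edi=31+35=66
xor edi, 3 → edi=66^3=65
add eax, 4 → eax=35+4=39
and ebx, 6 → ebx=(-5)&6=2
add edi, 4 → edi=65+4=69
xor edi, 3 → edi=69^3=70
shr ebx, 2 → ebx=2>>2=0
and edi, 127 → edi=70&127=70
xor eax, ebx → eax=39^0=39
halt.

0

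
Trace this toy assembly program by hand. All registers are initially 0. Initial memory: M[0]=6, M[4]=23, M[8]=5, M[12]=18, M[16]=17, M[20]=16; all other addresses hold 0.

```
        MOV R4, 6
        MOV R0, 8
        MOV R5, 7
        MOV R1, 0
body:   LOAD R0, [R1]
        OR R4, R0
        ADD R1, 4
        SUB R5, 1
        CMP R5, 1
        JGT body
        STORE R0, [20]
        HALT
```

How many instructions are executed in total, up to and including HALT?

after MOV R4, 6: R4=6
after MOV R0, 8: R0=8
after MOV R5, 7: R5=7
after MOV R1, 0: R1=0
after LOAD R0, [R1]: R0=M[0]=6
after OR R4, R0: R4=6|6=6
after ADD R1, 4: R1=0+4=4
after SUB R5, 1: R5=7-1=6
CMP R5, 1  (cmp 6,1)
JGT body: taken
after LOAD R0, [R1]: R0=M[4]=23
after OR R4, R0: R4=6|23=23
after ADD R1, 4: R1=4+4=8
after SUB R5, 1: R5=6-1=5
CMP R5, 1  (cmp 5,1)
JGT body: taken
after LOAD R0, [R1]: R0=M[8]=5
after OR R4, R0: R4=23|5=23
after ADD R1, 4: R1=8+4=12
after SUB R5, 1: R5=5-1=4
CMP R5, 1  (cmp 4,1)
JGT body: taken
after LOAD R0, [R1]: R0=M[12]=18
after OR R4, R0: R4=23|18=23
after ADD R1, 4: R1=12+4=16
after SUB R5, 1: R5=4-1=3
CMP R5, 1  (cmp 3,1)
JGT body: taken
after LOAD R0, [R1]: R0=M[16]=17
after OR R4, R0: R4=23|17=23
after ADD R1, 4: R1=16+4=20
after SUB R5, 1: R5=3-1=2
CMP R5, 1  (cmp 2,1)
JGT body: taken
after LOAD R0, [R1]: R0=M[20]=16
after OR R4, R0: R4=23|16=23
after ADD R1, 4: R1=20+4=24
after SUB R5, 1: R5=2-1=1
CMP R5, 1  (cmp 1,1)
JGT body: not taken
STORE R0, [20] → M[20]=16
halt.
Total executed instructions: 42.

42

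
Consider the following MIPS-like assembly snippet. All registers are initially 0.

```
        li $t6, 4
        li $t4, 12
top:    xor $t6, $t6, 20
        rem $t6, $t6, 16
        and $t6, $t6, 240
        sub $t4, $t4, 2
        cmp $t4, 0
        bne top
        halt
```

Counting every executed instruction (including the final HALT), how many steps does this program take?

39

after li $t6, 4: $t6=4
after li $t4, 12: $t4=12
after xor $t6, $t6, 20: $t6=4^20=16
after rem $t6, $t6, 16: $t6=16%16=0
after and $t6, $t6, 240: $t6=0&240=0
after sub $t4, $t4, 2: $t4=12-2=10
cmp $t4, 0  (cmp 10,0)
bne top: taken
after xor $t6, $t6, 20: $t6=0^20=20
after rem $t6, $t6, 16: $t6=20%16=4
after and $t6, $t6, 240: $t6=4&240=0
after sub $t4, $t4, 2: $t4=10-2=8
cmp $t4, 0  (cmp 8,0)
bne top: taken
after xor $t6, $t6, 20: $t6=0^20=20
after rem $t6, $t6, 16: $t6=20%16=4
after and $t6, $t6, 240: $t6=4&240=0
after sub $t4, $t4, 2: $t4=8-2=6
cmp $t4, 0  (cmp 6,0)
bne top: taken
after xor $t6, $t6, 20: $t6=0^20=20
after rem $t6, $t6, 16: $t6=20%16=4
after and $t6, $t6, 240: $t6=4&240=0
after sub $t4, $t4, 2: $t4=6-2=4
cmp $t4, 0  (cmp 4,0)
bne top: taken
after xor $t6, $t6, 20: $t6=0^20=20
after rem $t6, $t6, 16: $t6=20%16=4
after and $t6, $t6, 240: $t6=4&240=0
after sub $t4, $t4, 2: $t4=4-2=2
cmp $t4, 0  (cmp 2,0)
bne top: taken
after xor $t6, $t6, 20: $t6=0^20=20
after rem $t6, $t6, 16: $t6=20%16=4
after and $t6, $t6, 240: $t6=4&240=0
after sub $t4, $t4, 2: $t4=2-2=0
cmp $t4, 0  (cmp 0,0)
bne top: not taken
halt.
Total executed instructions: 39.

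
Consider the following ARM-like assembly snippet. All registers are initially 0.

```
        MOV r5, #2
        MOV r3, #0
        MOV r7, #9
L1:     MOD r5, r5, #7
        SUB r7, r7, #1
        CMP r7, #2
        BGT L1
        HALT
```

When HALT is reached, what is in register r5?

2

r5=2
r3=0
r7=9
r5=2%7=2
r7=9-1=8
CMP r7, #2  (cmp 8,2)
BGT L1: taken
r5=2%7=2
r7=8-1=7
CMP r7, #2  (cmp 7,2)
BGT L1: taken
r5=2%7=2
r7=7-1=6
CMP r7, #2  (cmp 6,2)
BGT L1: taken
r5=2%7=2
r7=6-1=5
CMP r7, #2  (cmp 5,2)
BGT L1: taken
r5=2%7=2
r7=5-1=4
CMP r7, #2  (cmp 4,2)
BGT L1: taken
r5=2%7=2
r7=4-1=3
CMP r7, #2  (cmp 3,2)
BGT L1: taken
r5=2%7=2
r7=3-1=2
CMP r7, #2  (cmp 2,2)
BGT L1: not taken
halt.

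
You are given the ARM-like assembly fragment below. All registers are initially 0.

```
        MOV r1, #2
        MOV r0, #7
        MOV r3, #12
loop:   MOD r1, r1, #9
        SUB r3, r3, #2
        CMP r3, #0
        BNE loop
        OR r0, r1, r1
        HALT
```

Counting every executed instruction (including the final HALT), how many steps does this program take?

29

after MOV r1, #2: r1=2
after MOV r0, #7: r0=7
after MOV r3, #12: r3=12
after MOD r1, r1, #9: r1=2%9=2
after SUB r3, r3, #2: r3=12-2=10
CMP r3, #0  (cmp 10,0)
BNE loop: taken
after MOD r1, r1, #9: r1=2%9=2
after SUB r3, r3, #2: r3=10-2=8
CMP r3, #0  (cmp 8,0)
BNE loop: taken
after MOD r1, r1, #9: r1=2%9=2
after SUB r3, r3, #2: r3=8-2=6
CMP r3, #0  (cmp 6,0)
BNE loop: taken
after MOD r1, r1, #9: r1=2%9=2
after SUB r3, r3, #2: r3=6-2=4
CMP r3, #0  (cmp 4,0)
BNE loop: taken
after MOD r1, r1, #9: r1=2%9=2
after SUB r3, r3, #2: r3=4-2=2
CMP r3, #0  (cmp 2,0)
BNE loop: taken
after MOD r1, r1, #9: r1=2%9=2
after SUB r3, r3, #2: r3=2-2=0
CMP r3, #0  (cmp 0,0)
BNE loop: not taken
after OR r0, r1, r1: r0=2|2=2
halt.
Total executed instructions: 29.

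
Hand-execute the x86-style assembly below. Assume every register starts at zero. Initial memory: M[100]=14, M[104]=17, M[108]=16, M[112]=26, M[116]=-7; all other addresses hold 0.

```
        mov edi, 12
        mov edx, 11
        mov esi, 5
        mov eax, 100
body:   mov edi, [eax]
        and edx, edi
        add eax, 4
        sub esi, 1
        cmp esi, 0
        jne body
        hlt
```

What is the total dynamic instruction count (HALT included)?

35

mov edi, 12 → edi=12
mov edx, 11 → edx=11
mov esi, 5 → esi=5
mov eax, 100 → eax=100
mov edi, [eax] → edi=M[100]=14
and edx, edi → edx=11&14=10
add eax, 4 → eax=100+4=104
sub esi, 1 → esi=5-1=4
cmp esi, 0  (cmp 4,0)
jne body: taken
mov edi, [eax] → edi=M[104]=17
and edx, edi → edx=10&17=0
add eax, 4 → eax=104+4=108
sub esi, 1 → esi=4-1=3
cmp esi, 0  (cmp 3,0)
jne body: taken
mov edi, [eax] → edi=M[108]=16
and edx, edi → edx=0&16=0
add eax, 4 → eax=108+4=112
sub esi, 1 → esi=3-1=2
cmp esi, 0  (cmp 2,0)
jne body: taken
mov edi, [eax] → edi=M[112]=26
and edx, edi → edx=0&26=0
add eax, 4 → eax=112+4=116
sub esi, 1 → esi=2-1=1
cmp esi, 0  (cmp 1,0)
jne body: taken
mov edi, [eax] → edi=M[116]=-7
and edx, edi → edx=0&(-7)=0
add eax, 4 → eax=116+4=120
sub esi, 1 → esi=1-1=0
cmp esi, 0  (cmp 0,0)
jne body: not taken
halt.
Total executed instructions: 35.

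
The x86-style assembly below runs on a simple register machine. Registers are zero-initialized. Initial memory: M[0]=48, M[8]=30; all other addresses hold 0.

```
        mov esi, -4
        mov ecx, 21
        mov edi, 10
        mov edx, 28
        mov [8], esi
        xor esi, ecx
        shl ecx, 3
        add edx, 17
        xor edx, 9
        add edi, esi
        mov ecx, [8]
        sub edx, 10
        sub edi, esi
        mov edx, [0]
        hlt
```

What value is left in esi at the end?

-23

after mov esi, -4: esi=-4
after mov ecx, 21: ecx=21
after mov edi, 10: edi=10
after mov edx, 28: edx=28
mov [8], esi → M[8]=-4
after xor esi, ecx: esi=(-4)^21=-23
after shl ecx, 3: ecx=21<<3=168
after add edx, 17: edx=28+17=45
after xor edx, 9: edx=45^9=36
after add edi, esi: edi=10+(-23)=-13
after mov ecx, [8]: ecx=M[8]=-4
after sub edx, 10: edx=36-10=26
after sub edi, esi: edi=(-13)-(-23)=10
after mov edx, [0]: edx=M[0]=48
halt.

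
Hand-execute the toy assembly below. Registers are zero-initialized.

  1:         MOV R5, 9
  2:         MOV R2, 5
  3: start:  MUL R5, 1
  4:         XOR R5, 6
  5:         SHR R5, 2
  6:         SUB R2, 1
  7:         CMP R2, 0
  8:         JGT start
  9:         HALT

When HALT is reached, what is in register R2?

MOV R5, 9 → R5=9
MOV R2, 5 → R2=5
MUL R5, 1 → R5=9*1=9
XOR R5, 6 → R5=9^6=15
SHR R5, 2 → R5=15>>2=3
SUB R2, 1 → R2=5-1=4
CMP R2, 0  (cmp 4,0)
JGT start: taken
MUL R5, 1 → R5=3*1=3
XOR R5, 6 → R5=3^6=5
SHR R5, 2 → R5=5>>2=1
SUB R2, 1 → R2=4-1=3
CMP R2, 0  (cmp 3,0)
JGT start: taken
MUL R5, 1 → R5=1*1=1
XOR R5, 6 → R5=1^6=7
SHR R5, 2 → R5=7>>2=1
SUB R2, 1 → R2=3-1=2
CMP R2, 0  (cmp 2,0)
JGT start: taken
MUL R5, 1 → R5=1*1=1
XOR R5, 6 → R5=1^6=7
SHR R5, 2 → R5=7>>2=1
SUB R2, 1 → R2=2-1=1
CMP R2, 0  (cmp 1,0)
JGT start: taken
MUL R5, 1 → R5=1*1=1
XOR R5, 6 → R5=1^6=7
SHR R5, 2 → R5=7>>2=1
SUB R2, 1 → R2=1-1=0
CMP R2, 0  (cmp 0,0)
JGT start: not taken
halt.

0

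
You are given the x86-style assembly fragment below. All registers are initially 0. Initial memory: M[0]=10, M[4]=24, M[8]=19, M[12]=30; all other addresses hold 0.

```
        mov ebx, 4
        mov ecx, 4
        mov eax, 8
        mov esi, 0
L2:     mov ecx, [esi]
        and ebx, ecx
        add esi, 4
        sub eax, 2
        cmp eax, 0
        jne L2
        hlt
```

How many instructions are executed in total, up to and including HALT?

mov ebx, 4 → ebx=4
mov ecx, 4 → ecx=4
mov eax, 8 → eax=8
mov esi, 0 → esi=0
mov ecx, [esi] → ecx=M[0]=10
and ebx, ecx → ebx=4&10=0
add esi, 4 → esi=0+4=4
sub eax, 2 → eax=8-2=6
cmp eax, 0  (cmp 6,0)
jne L2: taken
mov ecx, [esi] → ecx=M[4]=24
and ebx, ecx → ebx=0&24=0
add esi, 4 → esi=4+4=8
sub eax, 2 → eax=6-2=4
cmp eax, 0  (cmp 4,0)
jne L2: taken
mov ecx, [esi] → ecx=M[8]=19
and ebx, ecx → ebx=0&19=0
add esi, 4 → esi=8+4=12
sub eax, 2 → eax=4-2=2
cmp eax, 0  (cmp 2,0)
jne L2: taken
mov ecx, [esi] → ecx=M[12]=30
and ebx, ecx → ebx=0&30=0
add esi, 4 → esi=12+4=16
sub eax, 2 → eax=2-2=0
cmp eax, 0  (cmp 0,0)
jne L2: not taken
halt.
Total executed instructions: 29.

29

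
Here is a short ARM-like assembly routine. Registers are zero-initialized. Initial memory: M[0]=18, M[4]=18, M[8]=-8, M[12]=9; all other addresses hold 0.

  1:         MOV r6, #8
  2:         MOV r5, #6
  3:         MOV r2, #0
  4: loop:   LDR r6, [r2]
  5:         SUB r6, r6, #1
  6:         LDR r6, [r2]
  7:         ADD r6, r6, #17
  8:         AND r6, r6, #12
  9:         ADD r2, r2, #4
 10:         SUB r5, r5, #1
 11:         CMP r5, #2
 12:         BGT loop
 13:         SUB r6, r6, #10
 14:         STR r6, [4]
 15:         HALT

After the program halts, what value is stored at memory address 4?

-2

after MOV r6, #8: r6=8
after MOV r5, #6: r5=6
after MOV r2, #0: r2=0
after LDR r6, [r2]: r6=M[0]=18
after SUB r6, r6, #1: r6=18-1=17
after LDR r6, [r2]: r6=M[0]=18
after ADD r6, r6, #17: r6=18+17=35
after AND r6, r6, #12: r6=35&12=0
after ADD r2, r2, #4: r2=0+4=4
after SUB r5, r5, #1: r5=6-1=5
CMP r5, #2  (cmp 5,2)
BGT loop: taken
after LDR r6, [r2]: r6=M[4]=18
after SUB r6, r6, #1: r6=18-1=17
after LDR r6, [r2]: r6=M[4]=18
after ADD r6, r6, #17: r6=18+17=35
after AND r6, r6, #12: r6=35&12=0
after ADD r2, r2, #4: r2=4+4=8
after SUB r5, r5, #1: r5=5-1=4
CMP r5, #2  (cmp 4,2)
BGT loop: taken
after LDR r6, [r2]: r6=M[8]=-8
after SUB r6, r6, #1: r6=(-8)-1=-9
after LDR r6, [r2]: r6=M[8]=-8
after ADD r6, r6, #17: r6=(-8)+17=9
after AND r6, r6, #12: r6=9&12=8
after ADD r2, r2, #4: r2=8+4=12
after SUB r5, r5, #1: r5=4-1=3
CMP r5, #2  (cmp 3,2)
BGT loop: taken
after LDR r6, [r2]: r6=M[12]=9
after SUB r6, r6, #1: r6=9-1=8
after LDR r6, [r2]: r6=M[12]=9
after ADD r6, r6, #17: r6=9+17=26
after AND r6, r6, #12: r6=26&12=8
after ADD r2, r2, #4: r2=12+4=16
after SUB r5, r5, #1: r5=3-1=2
CMP r5, #2  (cmp 2,2)
BGT loop: not taken
after SUB r6, r6, #10: r6=8-10=-2
STR r6, [4] → M[4]=-2
halt.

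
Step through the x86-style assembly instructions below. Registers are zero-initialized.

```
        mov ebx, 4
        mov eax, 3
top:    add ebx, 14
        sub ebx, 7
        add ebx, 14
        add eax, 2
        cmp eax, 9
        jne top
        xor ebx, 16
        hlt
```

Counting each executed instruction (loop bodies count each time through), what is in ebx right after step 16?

mov ebx, 4 → ebx=4
mov eax, 3 → eax=3
add ebx, 14 → ebx=4+14=18
sub ebx, 7 → ebx=18-7=11
add ebx, 14 → ebx=11+14=25
add eax, 2 → eax=3+2=5
cmp eax, 9  (cmp 5,9)
jne top: taken
add ebx, 14 → ebx=25+14=39
sub ebx, 7 → ebx=39-7=32
add ebx, 14 → ebx=32+14=46
add eax, 2 → eax=5+2=7
cmp eax, 9  (cmp 7,9)
jne top: taken
add ebx, 14 → ebx=46+14=60
sub ebx, 7 → ebx=60-7=53
After step 16: ebx = 53.

53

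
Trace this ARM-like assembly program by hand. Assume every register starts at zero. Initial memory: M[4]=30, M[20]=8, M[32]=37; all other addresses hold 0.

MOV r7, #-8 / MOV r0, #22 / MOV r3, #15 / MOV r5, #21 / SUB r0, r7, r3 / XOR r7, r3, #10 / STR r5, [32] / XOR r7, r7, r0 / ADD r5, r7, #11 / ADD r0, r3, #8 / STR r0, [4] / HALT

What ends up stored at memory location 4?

r7=-8
r0=22
r3=15
r5=21
r0=(-8)-15=-23
r7=15^10=5
STR r5, [32] → M[32]=21
r7=5^(-23)=-20
r5=(-20)+11=-9
r0=15+8=23
STR r0, [4] → M[4]=23
halt.

23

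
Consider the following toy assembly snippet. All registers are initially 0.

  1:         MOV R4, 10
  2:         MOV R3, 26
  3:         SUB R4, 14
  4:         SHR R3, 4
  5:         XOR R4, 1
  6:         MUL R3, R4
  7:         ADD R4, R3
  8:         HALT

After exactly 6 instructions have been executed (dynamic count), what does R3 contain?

-3

MOV R4, 10 → R4=10
MOV R3, 26 → R3=26
SUB R4, 14 → R4=10-14=-4
SHR R3, 4 → R3=26>>4=1
XOR R4, 1 → R4=(-4)^1=-3
MUL R3, R4 → R3=1*(-3)=-3
After step 6: R3 = -3.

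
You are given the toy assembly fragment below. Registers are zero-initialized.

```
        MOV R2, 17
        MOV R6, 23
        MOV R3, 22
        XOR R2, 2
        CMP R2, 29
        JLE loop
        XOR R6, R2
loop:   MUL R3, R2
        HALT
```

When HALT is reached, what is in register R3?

418

after MOV R2, 17: R2=17
after MOV R6, 23: R6=23
after MOV R3, 22: R3=22
after XOR R2, 2: R2=17^2=19
CMP R2, 29  (cmp 19,29)
JLE loop: taken
after MUL R3, R2: R3=22*19=418
halt.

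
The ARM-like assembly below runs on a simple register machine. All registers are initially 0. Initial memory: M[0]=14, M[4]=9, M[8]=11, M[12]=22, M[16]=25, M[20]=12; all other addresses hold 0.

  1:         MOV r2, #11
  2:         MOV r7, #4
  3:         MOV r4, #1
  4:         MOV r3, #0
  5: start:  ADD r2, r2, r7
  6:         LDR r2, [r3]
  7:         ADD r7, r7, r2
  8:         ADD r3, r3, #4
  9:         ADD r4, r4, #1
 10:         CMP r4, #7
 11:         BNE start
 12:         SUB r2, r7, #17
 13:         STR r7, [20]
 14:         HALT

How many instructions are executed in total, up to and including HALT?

49

r2=11
r7=4
r4=1
r3=0
r2=11+4=15
r2=M[0]=14
r7=4+14=18
r3=0+4=4
r4=1+1=2
CMP r4, #7  (cmp 2,7)
BNE start: taken
r2=14+18=32
r2=M[4]=9
r7=18+9=27
r3=4+4=8
r4=2+1=3
CMP r4, #7  (cmp 3,7)
BNE start: taken
r2=9+27=36
r2=M[8]=11
r7=27+11=38
r3=8+4=12
r4=3+1=4
CMP r4, #7  (cmp 4,7)
BNE start: taken
r2=11+38=49
r2=M[12]=22
r7=38+22=60
r3=12+4=16
r4=4+1=5
CMP r4, #7  (cmp 5,7)
BNE start: taken
r2=22+60=82
r2=M[16]=25
r7=60+25=85
r3=16+4=20
r4=5+1=6
CMP r4, #7  (cmp 6,7)
BNE start: taken
r2=25+85=110
r2=M[20]=12
r7=85+12=97
r3=20+4=24
r4=6+1=7
CMP r4, #7  (cmp 7,7)
BNE start: not taken
r2=97-17=80
STR r7, [20] → M[20]=97
halt.
Total executed instructions: 49.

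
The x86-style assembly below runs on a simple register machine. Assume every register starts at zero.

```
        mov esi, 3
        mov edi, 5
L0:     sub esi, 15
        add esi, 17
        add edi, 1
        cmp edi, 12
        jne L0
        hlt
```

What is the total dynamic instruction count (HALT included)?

esi=3
edi=5
esi=3-15=-12
esi=(-12)+17=5
edi=5+1=6
cmp edi, 12  (cmp 6,12)
jne L0: taken
esi=5-15=-10
esi=(-10)+17=7
edi=6+1=7
cmp edi, 12  (cmp 7,12)
jne L0: taken
esi=7-15=-8
esi=(-8)+17=9
edi=7+1=8
cmp edi, 12  (cmp 8,12)
jne L0: taken
esi=9-15=-6
esi=(-6)+17=11
edi=8+1=9
cmp edi, 12  (cmp 9,12)
jne L0: taken
esi=11-15=-4
esi=(-4)+17=13
edi=9+1=10
cmp edi, 12  (cmp 10,12)
jne L0: taken
esi=13-15=-2
esi=(-2)+17=15
edi=10+1=11
cmp edi, 12  (cmp 11,12)
jne L0: taken
esi=15-15=0
esi=0+17=17
edi=11+1=12
cmp edi, 12  (cmp 12,12)
jne L0: not taken
halt.
Total executed instructions: 38.

38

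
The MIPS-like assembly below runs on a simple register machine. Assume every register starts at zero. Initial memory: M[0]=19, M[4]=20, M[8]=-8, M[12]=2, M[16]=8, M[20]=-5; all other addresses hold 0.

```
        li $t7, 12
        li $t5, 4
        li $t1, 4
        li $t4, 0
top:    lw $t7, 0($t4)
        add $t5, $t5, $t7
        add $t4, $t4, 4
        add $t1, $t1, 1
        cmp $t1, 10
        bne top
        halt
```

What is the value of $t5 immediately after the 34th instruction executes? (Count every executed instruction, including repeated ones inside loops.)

45

li $t7, 12 → $t7=12
li $t5, 4 → $t5=4
li $t1, 4 → $t1=4
li $t4, 0 → $t4=0
lw $t7, 0($t4) → $t7=M[0]=19
add $t5, $t5, $t7 → $t5=4+19=23
add $t4, $t4, 4 → $t4=0+4=4
add $t1, $t1, 1 → $t1=4+1=5
cmp $t1, 10  (cmp 5,10)
bne top: taken
lw $t7, 0($t4) → $t7=M[4]=20
add $t5, $t5, $t7 → $t5=23+20=43
add $t4, $t4, 4 → $t4=4+4=8
add $t1, $t1, 1 → $t1=5+1=6
cmp $t1, 10  (cmp 6,10)
bne top: taken
lw $t7, 0($t4) → $t7=M[8]=-8
add $t5, $t5, $t7 → $t5=43+(-8)=35
add $t4, $t4, 4 → $t4=8+4=12
add $t1, $t1, 1 → $t1=6+1=7
cmp $t1, 10  (cmp 7,10)
bne top: taken
lw $t7, 0($t4) → $t7=M[12]=2
add $t5, $t5, $t7 → $t5=35+2=37
add $t4, $t4, 4 → $t4=12+4=16
add $t1, $t1, 1 → $t1=7+1=8
cmp $t1, 10  (cmp 8,10)
bne top: taken
lw $t7, 0($t4) → $t7=M[16]=8
add $t5, $t5, $t7 → $t5=37+8=45
add $t4, $t4, 4 → $t4=16+4=20
add $t1, $t1, 1 → $t1=8+1=9
cmp $t1, 10  (cmp 9,10)
bne top: taken
After step 34: $t5 = 45.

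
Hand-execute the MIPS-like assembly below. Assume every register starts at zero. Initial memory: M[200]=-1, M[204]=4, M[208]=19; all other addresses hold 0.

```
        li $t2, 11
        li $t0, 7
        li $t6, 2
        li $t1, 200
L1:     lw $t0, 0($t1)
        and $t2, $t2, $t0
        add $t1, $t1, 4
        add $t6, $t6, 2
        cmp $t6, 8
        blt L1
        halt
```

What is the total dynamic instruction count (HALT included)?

$t2=11
$t0=7
$t6=2
$t1=200
$t0=M[200]=-1
$t2=11&(-1)=11
$t1=200+4=204
$t6=2+2=4
cmp $t6, 8  (cmp 4,8)
blt L1: taken
$t0=M[204]=4
$t2=11&4=0
$t1=204+4=208
$t6=4+2=6
cmp $t6, 8  (cmp 6,8)
blt L1: taken
$t0=M[208]=19
$t2=0&19=0
$t1=208+4=212
$t6=6+2=8
cmp $t6, 8  (cmp 8,8)
blt L1: not taken
halt.
Total executed instructions: 23.

23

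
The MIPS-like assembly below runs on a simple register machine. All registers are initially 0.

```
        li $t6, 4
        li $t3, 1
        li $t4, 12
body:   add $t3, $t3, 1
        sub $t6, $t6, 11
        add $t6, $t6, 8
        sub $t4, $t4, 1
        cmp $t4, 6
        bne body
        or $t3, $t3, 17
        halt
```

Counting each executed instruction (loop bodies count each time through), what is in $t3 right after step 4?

$t6=4
$t3=1
$t4=12
$t3=1+1=2
After step 4: $t3 = 2.

2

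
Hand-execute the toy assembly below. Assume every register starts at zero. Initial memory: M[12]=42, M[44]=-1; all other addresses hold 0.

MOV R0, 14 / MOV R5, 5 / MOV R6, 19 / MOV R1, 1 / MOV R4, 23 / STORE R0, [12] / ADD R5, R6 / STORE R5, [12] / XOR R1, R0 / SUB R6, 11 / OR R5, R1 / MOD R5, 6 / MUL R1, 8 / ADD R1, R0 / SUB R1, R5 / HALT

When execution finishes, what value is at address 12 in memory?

24

after MOV R0, 14: R0=14
after MOV R5, 5: R5=5
after MOV R6, 19: R6=19
after MOV R1, 1: R1=1
after MOV R4, 23: R4=23
STORE R0, [12] → M[12]=14
after ADD R5, R6: R5=5+19=24
STORE R5, [12] → M[12]=24
after XOR R1, R0: R1=1^14=15
after SUB R6, 11: R6=19-11=8
after OR R5, R1: R5=24|15=31
after MOD R5, 6: R5=31%6=1
after MUL R1, 8: R1=15*8=120
after ADD R1, R0: R1=120+14=134
after SUB R1, R5: R1=134-1=133
halt.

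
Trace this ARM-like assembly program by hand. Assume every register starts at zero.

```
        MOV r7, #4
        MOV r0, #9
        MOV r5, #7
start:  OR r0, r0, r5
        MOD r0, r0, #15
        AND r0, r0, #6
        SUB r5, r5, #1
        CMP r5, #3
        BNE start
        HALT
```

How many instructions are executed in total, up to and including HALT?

28

r7=4
r0=9
r5=7
r0=9|7=15
r0=15%15=0
r0=0&6=0
r5=7-1=6
CMP r5, #3  (cmp 6,3)
BNE start: taken
r0=0|6=6
r0=6%15=6
r0=6&6=6
r5=6-1=5
CMP r5, #3  (cmp 5,3)
BNE start: taken
r0=6|5=7
r0=7%15=7
r0=7&6=6
r5=5-1=4
CMP r5, #3  (cmp 4,3)
BNE start: taken
r0=6|4=6
r0=6%15=6
r0=6&6=6
r5=4-1=3
CMP r5, #3  (cmp 3,3)
BNE start: not taken
halt.
Total executed instructions: 28.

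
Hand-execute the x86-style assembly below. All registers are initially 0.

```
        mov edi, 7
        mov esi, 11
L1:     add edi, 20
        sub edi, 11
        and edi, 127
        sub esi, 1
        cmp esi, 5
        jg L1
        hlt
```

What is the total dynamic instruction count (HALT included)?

edi=7
esi=11
edi=7+20=27
edi=27-11=16
edi=16&127=16
esi=11-1=10
cmp esi, 5  (cmp 10,5)
jg L1: taken
edi=16+20=36
edi=36-11=25
edi=25&127=25
esi=10-1=9
cmp esi, 5  (cmp 9,5)
jg L1: taken
edi=25+20=45
edi=45-11=34
edi=34&127=34
esi=9-1=8
cmp esi, 5  (cmp 8,5)
jg L1: taken
edi=34+20=54
edi=54-11=43
edi=43&127=43
esi=8-1=7
cmp esi, 5  (cmp 7,5)
jg L1: taken
edi=43+20=63
edi=63-11=52
edi=52&127=52
esi=7-1=6
cmp esi, 5  (cmp 6,5)
jg L1: taken
edi=52+20=72
edi=72-11=61
edi=61&127=61
esi=6-1=5
cmp esi, 5  (cmp 5,5)
jg L1: not taken
halt.
Total executed instructions: 39.

39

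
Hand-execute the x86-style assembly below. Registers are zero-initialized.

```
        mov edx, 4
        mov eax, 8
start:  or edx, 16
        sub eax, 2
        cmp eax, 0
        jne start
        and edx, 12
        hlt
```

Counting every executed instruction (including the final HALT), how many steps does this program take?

20

edx=4
eax=8
edx=4|16=20
eax=8-2=6
cmp eax, 0  (cmp 6,0)
jne start: taken
edx=20|16=20
eax=6-2=4
cmp eax, 0  (cmp 4,0)
jne start: taken
edx=20|16=20
eax=4-2=2
cmp eax, 0  (cmp 2,0)
jne start: taken
edx=20|16=20
eax=2-2=0
cmp eax, 0  (cmp 0,0)
jne start: not taken
edx=20&12=4
halt.
Total executed instructions: 20.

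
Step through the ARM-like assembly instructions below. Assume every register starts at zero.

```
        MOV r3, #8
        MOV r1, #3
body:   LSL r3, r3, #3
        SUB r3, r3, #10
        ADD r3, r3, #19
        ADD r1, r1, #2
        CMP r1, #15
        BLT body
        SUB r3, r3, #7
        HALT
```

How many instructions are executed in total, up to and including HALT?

r3=8
r1=3
r3=8<<3=64
r3=64-10=54
r3=54+19=73
r1=3+2=5
CMP r1, #15  (cmp 5,15)
BLT body: taken
r3=73<<3=584
r3=584-10=574
r3=574+19=593
r1=5+2=7
CMP r1, #15  (cmp 7,15)
BLT body: taken
r3=593<<3=4744
r3=4744-10=4734
r3=4734+19=4753
r1=7+2=9
CMP r1, #15  (cmp 9,15)
BLT body: taken
r3=4753<<3=38024
r3=38024-10=38014
r3=38014+19=38033
r1=9+2=11
CMP r1, #15  (cmp 11,15)
BLT body: taken
r3=38033<<3=304264
r3=304264-10=304254
r3=304254+19=304273
r1=11+2=13
CMP r1, #15  (cmp 13,15)
BLT body: taken
r3=304273<<3=2434184
r3=2434184-10=2434174
r3=2434174+19=2434193
r1=13+2=15
CMP r1, #15  (cmp 15,15)
BLT body: not taken
r3=2434193-7=2434186
halt.
Total executed instructions: 40.

40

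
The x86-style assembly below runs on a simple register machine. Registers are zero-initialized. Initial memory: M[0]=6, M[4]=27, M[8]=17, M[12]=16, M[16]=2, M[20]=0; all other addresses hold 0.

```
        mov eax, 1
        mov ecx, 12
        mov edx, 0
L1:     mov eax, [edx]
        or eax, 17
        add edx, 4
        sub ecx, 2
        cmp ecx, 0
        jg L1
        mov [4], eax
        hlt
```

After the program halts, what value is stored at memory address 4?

17

mov eax, 1 → eax=1
mov ecx, 12 → ecx=12
mov edx, 0 → edx=0
mov eax, [edx] → eax=M[0]=6
or eax, 17 → eax=6|17=23
add edx, 4 → edx=0+4=4
sub ecx, 2 → ecx=12-2=10
cmp ecx, 0  (cmp 10,0)
jg L1: taken
mov eax, [edx] → eax=M[4]=27
or eax, 17 → eax=27|17=27
add edx, 4 → edx=4+4=8
sub ecx, 2 → ecx=10-2=8
cmp ecx, 0  (cmp 8,0)
jg L1: taken
mov eax, [edx] → eax=M[8]=17
or eax, 17 → eax=17|17=17
add edx, 4 → edx=8+4=12
sub ecx, 2 → ecx=8-2=6
cmp ecx, 0  (cmp 6,0)
jg L1: taken
mov eax, [edx] → eax=M[12]=16
or eax, 17 → eax=16|17=17
add edx, 4 → edx=12+4=16
sub ecx, 2 → ecx=6-2=4
cmp ecx, 0  (cmp 4,0)
jg L1: taken
mov eax, [edx] → eax=M[16]=2
or eax, 17 → eax=2|17=19
add edx, 4 → edx=16+4=20
sub ecx, 2 → ecx=4-2=2
cmp ecx, 0  (cmp 2,0)
jg L1: taken
mov eax, [edx] → eax=M[20]=0
or eax, 17 → eax=0|17=17
add edx, 4 → edx=20+4=24
sub ecx, 2 → ecx=2-2=0
cmp ecx, 0  (cmp 0,0)
jg L1: not taken
mov [4], eax → M[4]=17
halt.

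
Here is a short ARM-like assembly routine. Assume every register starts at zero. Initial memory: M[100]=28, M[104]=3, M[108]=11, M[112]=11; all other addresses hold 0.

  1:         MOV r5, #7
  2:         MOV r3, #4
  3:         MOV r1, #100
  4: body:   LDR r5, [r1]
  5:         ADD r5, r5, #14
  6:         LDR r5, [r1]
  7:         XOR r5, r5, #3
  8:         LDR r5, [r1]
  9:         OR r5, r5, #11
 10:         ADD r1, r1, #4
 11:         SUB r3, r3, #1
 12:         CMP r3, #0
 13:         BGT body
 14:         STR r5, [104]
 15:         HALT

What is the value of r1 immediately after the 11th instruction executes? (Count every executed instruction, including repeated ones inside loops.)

after MOV r5, #7: r5=7
after MOV r3, #4: r3=4
after MOV r1, #100: r1=100
after LDR r5, [r1]: r5=M[100]=28
after ADD r5, r5, #14: r5=28+14=42
after LDR r5, [r1]: r5=M[100]=28
after XOR r5, r5, #3: r5=28^3=31
after LDR r5, [r1]: r5=M[100]=28
after OR r5, r5, #11: r5=28|11=31
after ADD r1, r1, #4: r1=100+4=104
after SUB r3, r3, #1: r3=4-1=3
After step 11: r1 = 104.

104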